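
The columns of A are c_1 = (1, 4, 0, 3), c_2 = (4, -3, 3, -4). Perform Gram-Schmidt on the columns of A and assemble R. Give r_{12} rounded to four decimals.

r_{12} = -3.9223

c_1 = (1, 4, 0, 3); ‖c_1‖ = 5.0990, so e_1 = (0.1961, 0.7845, 0.0000, 0.5883).
r_{12} = e_1·c_2 = -3.9223.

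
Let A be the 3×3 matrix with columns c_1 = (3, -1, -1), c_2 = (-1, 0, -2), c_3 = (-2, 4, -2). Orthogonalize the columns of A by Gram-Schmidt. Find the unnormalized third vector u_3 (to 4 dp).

u_3 = (0.9630, 3.3704, -0.4815)

c_1 = (3, -1, -1); ‖c_1‖ = 3.3166, so e_1 = (0.9045, -0.3015, -0.3015).
e_1·c_2 = 0.9045·(-1) + (-0.3015)·0 + (-0.3015)·(-2) = -0.3015.
u_2 = c_2 + 0.3015·e_1 = (-0.7273, -0.0909, -2.0909).
‖u_2‖ = 2.2156, so e_2 = (-0.3282, -0.0410, -0.9437).
e_1·c_3 = 0.9045·(-2) + (-0.3015)·4 + (-0.3015)·(-2) = -2.4121; e_2·c_3 = (-0.3282)·(-2) + (-0.0410)·4 + (-0.9437)·(-2) = 2.3798.
u_3 = c_3 + 2.4121·e_1 − 2.3798·e_2 = (0.9630, 3.3704, -0.4815).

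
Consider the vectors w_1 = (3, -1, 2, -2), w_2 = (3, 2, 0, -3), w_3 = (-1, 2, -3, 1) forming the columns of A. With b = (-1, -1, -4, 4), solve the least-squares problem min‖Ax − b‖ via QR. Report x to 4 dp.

x = (3.1100, -2.3024, 3.3883)

w_1 = (3, -1, 2, -2); ‖w_1‖ = 4.2426, so e_1 = (0.7071, -0.2357, 0.4714, -0.4714).
e_1·w_2 = 0.7071·3 + (-0.2357)·2 + 0.4714·0 + (-0.4714)·(-3) = 3.0641.
u_2 = w_2 − 3.0641·e_1 = (0.8333, 2.7222, -1.4444, -1.5556).
‖u_2‖ = 3.5512, so e_2 = (0.2347, 0.7666, -0.4067, -0.4380).
e_1·w_3 = 0.7071·(-1) + (-0.2357)·2 + 0.4714·(-3) + (-0.4714)·1 = -3.0641; e_2·w_3 = 0.2347·(-1) + 0.7666·2 + (-0.4067)·(-3) + (-0.4380)·1 = 2.0807.
u_3 = w_3 + 3.0641·e_1 − 2.0807·e_2 = (0.6784, -0.3172, -0.7093, 0.4670).
‖u_3‖ = 1.1322, so e_3 = (0.5992, -0.2801, -0.6264, 0.4124).
Qᵀb = (-4.2426, -1.1264, 3.8363).
Back-substitute: x_3 = 3.8363/1.1322 = 3.3883.
x_2 = (-1.1264 − 2.0807·3.3883)/3.5512 = -2.3024.
x_1 = (-4.2426 − 3.0641·(-2.3024) + 3.0641·3.3883)/4.2426 = 3.1100.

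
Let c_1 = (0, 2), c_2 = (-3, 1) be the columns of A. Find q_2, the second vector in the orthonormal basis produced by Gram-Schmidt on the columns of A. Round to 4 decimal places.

c_1 = (0, 2); ‖c_1‖ = 2.0000, so q_1 = (0.0000, 1.0000).
q_1·c_2 = 0.0000·(-3) + 1.0000·1 = 1.0000.
u_2 = c_2 − 1.0000·q_1 = (-3.0000, 0.0000).
‖u_2‖ = 3.0000, so q_2 = (-1.0000, 0.0000).

q_2 = (-1.0000, 0.0000)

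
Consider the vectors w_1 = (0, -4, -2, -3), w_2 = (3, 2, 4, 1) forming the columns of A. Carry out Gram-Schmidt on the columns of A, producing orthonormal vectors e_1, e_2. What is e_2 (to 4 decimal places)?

w_1 = (0, -4, -2, -3); ‖w_1‖ = 5.3852, so e_1 = (0.0000, -0.7428, -0.3714, -0.5571).
e_1·w_2 = 0.0000·3 + (-0.7428)·2 + (-0.3714)·4 + (-0.5571)·1 = -3.5282.
u_2 = w_2 + 3.5282·e_1 = (3.0000, -0.6207, 2.6897, -0.9655).
‖u_2‖ = 4.1895, so e_2 = (0.7161, -0.1482, 0.6420, -0.2305).

e_2 = (0.7161, -0.1482, 0.6420, -0.2305)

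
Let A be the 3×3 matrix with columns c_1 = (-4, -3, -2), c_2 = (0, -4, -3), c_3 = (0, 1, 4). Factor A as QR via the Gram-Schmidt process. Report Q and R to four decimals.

c_1 = (-4, -3, -2); ‖c_1‖ = 5.3852, so e_1 = (-0.7428, -0.5571, -0.3714).
e_1·c_2 = (-0.7428)·0 + (-0.5571)·(-4) + (-0.3714)·(-3) = 3.3425.
u_2 = c_2 − 3.3425·e_1 = (2.4828, -2.1379, -1.7586).
‖u_2‖ = 3.7185, so e_2 = (0.6677, -0.5749, -0.4729).
e_1·c_3 = (-0.7428)·0 + (-0.5571)·1 + (-0.3714)·4 = -2.0426; e_2·c_3 = 0.6677·0 + (-0.5749)·1 + (-0.4729)·4 = -2.4667.
u_3 = c_3 + 2.0426·e_1 + 2.4667·e_2 = (0.1297, -1.5561, 2.0748).
‖u_3‖ = 2.5968, so e_3 = (0.0499, -0.5993, 0.7990).

Q = [[-0.7428, 0.6677, 0.0499], [-0.5571, -0.5749, -0.5993], [-0.3714, -0.4729, 0.7990]], R = [[5.3852, 3.3425, -2.0426], [0.0000, 3.7185, -2.4667], [0.0000, 0.0000, 2.5968]]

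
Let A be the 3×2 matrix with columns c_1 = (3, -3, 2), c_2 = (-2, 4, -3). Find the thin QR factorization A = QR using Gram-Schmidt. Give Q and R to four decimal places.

c_1 = (3, -3, 2); ‖c_1‖ = 4.6904, so q_1 = (0.6396, -0.6396, 0.4264).
q_1·c_2 = 0.6396·(-2) + (-0.6396)·4 + 0.4264·(-3) = -5.1168.
u_2 = c_2 + 5.1168·q_1 = (1.2727, 0.7273, -0.8182).
‖u_2‖ = 1.6787, so q_2 = (0.7581, 0.4332, -0.4874).

Q = [[0.6396, 0.7581], [-0.6396, 0.4332], [0.4264, -0.4874]], R = [[4.6904, -5.1168], [0.0000, 1.6787]]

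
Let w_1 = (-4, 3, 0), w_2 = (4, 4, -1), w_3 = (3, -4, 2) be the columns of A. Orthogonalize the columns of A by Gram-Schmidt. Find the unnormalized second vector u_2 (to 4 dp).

u_2 = (3.3600, 4.4800, -1.0000)

e_1 = w_1/‖w_1‖ = (-4, 3, 0)/5.0000 = (-0.8000, 0.6000, 0.0000).
r_{12} = e_1·w_2 = -0.8000.
u_2 = w_2 + 0.8000·e_1 = (3.3600, 4.4800, -1.0000).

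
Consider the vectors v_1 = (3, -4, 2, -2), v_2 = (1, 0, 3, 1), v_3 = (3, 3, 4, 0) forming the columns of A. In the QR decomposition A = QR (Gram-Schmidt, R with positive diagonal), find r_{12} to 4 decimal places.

r_{12} = 1.2185

v_1 = (3, -4, 2, -2); ‖v_1‖ = 5.7446, so q_1 = (0.5222, -0.6963, 0.3482, -0.3482).
r_{12} = q_1·v_2 = 1.2185.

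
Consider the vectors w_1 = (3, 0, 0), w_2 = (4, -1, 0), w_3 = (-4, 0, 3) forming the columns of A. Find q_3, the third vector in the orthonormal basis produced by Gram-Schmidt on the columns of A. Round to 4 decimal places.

w_1 = (3, 0, 0); ‖w_1‖ = 3.0000, so q_1 = (1.0000, 0.0000, 0.0000).
q_1·w_2 = 1.0000·4 + 0.0000·(-1) + 0.0000·0 = 4.0000.
u_2 = w_2 − 4.0000·q_1 = (0.0000, -1.0000, 0.0000).
‖u_2‖ = 1.0000, so q_2 = (0.0000, -1.0000, 0.0000).
q_1·w_3 = 1.0000·(-4) + 0.0000·0 + 0.0000·3 = -4.0000; q_2·w_3 = 0.0000·(-4) + (-1.0000)·0 + 0.0000·3 = 0.0000.
u_3 = w_3 + 4.0000·q_1 + 0.0000·q_2 = (0.0000, 0.0000, 3.0000).
‖u_3‖ = 3.0000, so q_3 = (0.0000, 0.0000, 1.0000).

q_3 = (0.0000, 0.0000, 1.0000)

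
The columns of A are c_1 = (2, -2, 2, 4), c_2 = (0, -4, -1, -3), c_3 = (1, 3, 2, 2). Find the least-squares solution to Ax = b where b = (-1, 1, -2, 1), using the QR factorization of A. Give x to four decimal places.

x = (-0.0079, -1.3175, -1.4603)

c_1 = (2, -2, 2, 4); ‖c_1‖ = 5.2915, so q_1 = (0.3780, -0.3780, 0.3780, 0.7559).
q_1·c_2 = 0.3780·0 + (-0.3780)·(-4) + 0.3780·(-1) + 0.7559·(-3) = -1.1339.
u_2 = c_2 + 1.1339·q_1 = (0.4286, -4.4286, -0.5714, -2.1429).
‖u_2‖ = 4.9713, so q_2 = (0.0862, -0.8908, -0.1149, -0.4310).
q_1·c_3 = 0.3780·1 + (-0.3780)·3 + 0.3780·2 + 0.7559·2 = 1.5119; q_2·c_3 = 0.0862·1 + (-0.8908)·3 + (-0.1149)·2 + (-0.4310)·2 = -3.6782.
u_3 = c_3 − 1.5119·q_1 + 3.6782·q_2 = (0.7457, 0.2948, 1.0058, -0.7283).
‖u_3‖ = 1.4782, so q_3 = (0.5045, 0.1994, 0.6804, -0.4927).
Qᵀb = (-0.7559, -1.1782, -2.1586).
Back-substitute: x_3 = -2.1586/1.4782 = -1.4603.
x_2 = (-1.1782 + 3.6782·(-1.4603))/4.9713 = -1.3175.
x_1 = (-0.7559 + 1.1339·(-1.3175) − 1.5119·(-1.4603))/5.2915 = -0.0079.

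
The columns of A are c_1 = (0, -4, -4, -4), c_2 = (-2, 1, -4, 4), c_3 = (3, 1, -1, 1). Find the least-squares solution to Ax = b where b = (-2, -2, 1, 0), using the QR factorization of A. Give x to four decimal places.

x = (0.0220, 0.0087, -0.7448)

c_1 = (0, -4, -4, -4); ‖c_1‖ = 6.9282, so q_1 = (0.0000, -0.5774, -0.5774, -0.5774).
q_1·c_2 = 0.0000·(-2) + (-0.5774)·1 + (-0.5774)·(-4) + (-0.5774)·4 = -0.5774.
u_2 = c_2 + 0.5774·q_1 = (-2.0000, 0.6667, -4.3333, 3.6667).
‖u_2‖ = 6.0553, so q_2 = (-0.3303, 0.1101, -0.7156, 0.6055).
q_1·c_3 = 0.0000·3 + (-0.5774)·1 + (-0.5774)·(-1) + (-0.5774)·1 = -0.5774; q_2·c_3 = (-0.3303)·3 + 0.1101·1 + (-0.7156)·(-1) + 0.6055·1 = 0.4404.
u_3 = c_3 + 0.5774·q_1 − 0.4404·q_2 = (3.1455, 0.6182, -1.0182, 0.4000).
‖u_3‖ = 3.3871, so q_3 = (0.9286, 0.1825, -0.3006, 0.1181).
Qᵀb = (0.5774, -0.2752, -2.5229).
Back-substitute: x_3 = -2.5229/3.3871 = -0.7448.
x_2 = (-0.2752 − 0.4404·(-0.7448))/6.0553 = 0.0087.
x_1 = (0.5774 + 0.5774·0.0087 + 0.5774·(-0.7448))/6.9282 = 0.0220.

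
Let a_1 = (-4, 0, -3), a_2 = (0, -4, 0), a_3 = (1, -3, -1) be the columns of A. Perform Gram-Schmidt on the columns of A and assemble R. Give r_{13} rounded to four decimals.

a_1 = (-4, 0, -3); ‖a_1‖ = 5.0000, so q_1 = (-0.8000, 0.0000, -0.6000).
r_{13} = q_1·a_3 = -0.2000.

r_{13} = -0.2000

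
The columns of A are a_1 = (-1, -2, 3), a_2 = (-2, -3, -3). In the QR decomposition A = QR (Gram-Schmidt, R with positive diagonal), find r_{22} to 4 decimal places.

r_{22} = 4.6828

e_1 = a_1/‖a_1‖ = (-1, -2, 3)/3.7417 = (-0.2673, -0.5345, 0.8018).
r_{12} = e_1·a_2 = -0.2673.
u_2 = a_2 + 0.2673·e_1 = (-2.0714, -3.1429, -2.7857).
r_{22} = ‖u_2‖ = 4.6828.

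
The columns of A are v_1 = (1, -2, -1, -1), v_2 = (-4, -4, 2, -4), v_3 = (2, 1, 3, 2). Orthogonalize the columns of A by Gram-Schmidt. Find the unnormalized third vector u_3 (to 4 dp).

v_1 = (1, -2, -1, -1); ‖v_1‖ = 2.6458, so q_1 = (0.3780, -0.7559, -0.3780, -0.3780).
q_1·v_2 = 0.3780·(-4) + (-0.7559)·(-4) + (-0.3780)·2 + (-0.3780)·(-4) = 2.2678.
u_2 = v_2 − 2.2678·q_1 = (-4.8571, -2.2857, 2.8571, -3.1429).
‖u_2‖ = 6.8452, so q_2 = (-0.7096, -0.3339, 0.4174, -0.4591).
q_1·v_3 = 0.3780·2 + (-0.7559)·1 + (-0.3780)·3 + (-0.3780)·2 = -1.8898; q_2·v_3 = (-0.7096)·2 + (-0.3339)·1 + 0.4174·3 + (-0.4591)·2 = -1.4191.
u_3 = v_3 + 1.8898·q_1 + 1.4191·q_2 = (1.7073, -0.9024, 2.8780, 0.6341).

u_3 = (1.7073, -0.9024, 2.8780, 0.6341)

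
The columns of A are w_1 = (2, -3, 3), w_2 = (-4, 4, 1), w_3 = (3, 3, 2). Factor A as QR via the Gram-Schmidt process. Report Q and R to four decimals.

Q = [[0.4264, -0.5507, 0.7175], [-0.6396, 0.3774, 0.6697], [0.6396, 0.7445, 0.1913]], R = [[4.6904, -3.6244, 0.6396], [0.0000, 4.4569, 0.9689], [0.0000, 0.0000, 4.5445]]

e_1 = w_1/‖w_1‖ = (2, -3, 3)/4.6904 = (0.4264, -0.6396, 0.6396).
r_{12} = e_1·w_2 = -3.6244.
u_2 = w_2 + 3.6244·e_1 = (-2.4545, 1.6818, 3.3182).
‖u_2‖ = 4.4569, so e_2 = (-0.5507, 0.3774, 0.7445).
r_{13} = e_1·w_3 = 0.6396; r_{23} = e_2·w_3 = 0.9689.
u_3 = w_3 − 0.6396·e_1 − 0.9689·e_2 = (3.2609, 3.0435, 0.8696).
‖u_3‖ = 4.5445, so e_3 = (0.7175, 0.6697, 0.1913).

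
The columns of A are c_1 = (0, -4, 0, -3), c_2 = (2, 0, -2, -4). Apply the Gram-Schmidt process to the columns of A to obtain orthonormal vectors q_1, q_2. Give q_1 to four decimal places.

q_1 = (0.0000, -0.8000, 0.0000, -0.6000)

q_1 = c_1/‖c_1‖ = (0, -4, 0, -3)/5.0000 = (0.0000, -0.8000, 0.0000, -0.6000).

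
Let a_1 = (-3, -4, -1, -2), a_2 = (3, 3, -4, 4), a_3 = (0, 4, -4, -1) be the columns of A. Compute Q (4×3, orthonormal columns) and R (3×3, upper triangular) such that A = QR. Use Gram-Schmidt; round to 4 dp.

Q = [[-0.5477, 0.0926, -0.2752], [-0.7303, -0.0617, 0.6173], [-0.1826, -0.8950, -0.3768], [-0.3651, 0.4320, -0.6334]], R = [[5.4772, -4.5644, -1.8257], [0.0000, 5.4006, 2.9009], [0.0000, 0.0000, 4.6099]]

a_1 = (-3, -4, -1, -2); ‖a_1‖ = 5.4772, so e_1 = (-0.5477, -0.7303, -0.1826, -0.3651).
e_1·a_2 = (-0.5477)·3 + (-0.7303)·3 + (-0.1826)·(-4) + (-0.3651)·4 = -4.5644.
u_2 = a_2 + 4.5644·e_1 = (0.5000, -0.3333, -4.8333, 2.3333).
‖u_2‖ = 5.4006, so e_2 = (0.0926, -0.0617, -0.8950, 0.4320).
e_1·a_3 = (-0.5477)·0 + (-0.7303)·4 + (-0.1826)·(-4) + (-0.3651)·(-1) = -1.8257; e_2·a_3 = 0.0926·0 + (-0.0617)·4 + (-0.8950)·(-4) + 0.4320·(-1) = 2.9009.
u_3 = a_3 + 1.8257·e_1 − 2.9009·e_2 = (-1.2686, 2.8457, -1.7371, -2.9200).
‖u_3‖ = 4.6099, so e_3 = (-0.2752, 0.6173, -0.3768, -0.6334).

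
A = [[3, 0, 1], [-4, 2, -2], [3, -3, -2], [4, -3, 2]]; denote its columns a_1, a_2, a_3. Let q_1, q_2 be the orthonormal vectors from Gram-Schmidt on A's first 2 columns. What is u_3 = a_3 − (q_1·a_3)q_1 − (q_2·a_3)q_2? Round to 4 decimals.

u_3 = (-0.9691, -0.7413, -1.9189, 1.4247)

a_1 = (3, -4, 3, 4); ‖a_1‖ = 7.0711, so q_1 = (0.4243, -0.5657, 0.4243, 0.5657).
q_1·a_2 = 0.4243·0 + (-0.5657)·2 + 0.4243·(-3) + 0.5657·(-3) = -4.1012.
u_2 = a_2 + 4.1012·q_1 = (1.7400, -0.3200, -1.2600, -0.6800).
‖u_2‖ = 2.2760, so q_2 = (0.7645, -0.1406, -0.5536, -0.2988).
q_1·a_3 = 0.4243·1 + (-0.5657)·(-2) + 0.4243·(-2) + 0.5657·2 = 1.8385; q_2·a_3 = 0.7645·1 + (-0.1406)·(-2) + (-0.5536)·(-2) + (-0.2988)·2 = 1.5554.
u_3 = a_3 − 1.8385·q_1 − 1.5554·q_2 = (-0.9691, -0.7413, -1.9189, 1.4247).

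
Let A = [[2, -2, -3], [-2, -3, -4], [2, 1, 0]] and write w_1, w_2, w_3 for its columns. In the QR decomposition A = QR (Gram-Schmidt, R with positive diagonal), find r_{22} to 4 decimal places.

r_{22} = 3.5590

w_1 = (2, -2, 2); ‖w_1‖ = 3.4641, so q_1 = (0.5774, -0.5774, 0.5774).
q_1·w_2 = 0.5774·(-2) + (-0.5774)·(-3) + 0.5774·1 = 1.1547.
u_2 = w_2 − 1.1547·q_1 = (-2.6667, -2.3333, 0.3333).
r_{22} = ‖u_2‖ = 3.5590.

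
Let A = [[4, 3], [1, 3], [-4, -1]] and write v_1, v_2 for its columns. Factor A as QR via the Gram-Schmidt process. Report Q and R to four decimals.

Q = [[0.6963, 0.2455], [0.1741, 0.8539], [-0.6963, 0.4590]], R = [[5.7446, 3.3075], [0.0000, 2.8391]]

v_1 = (4, 1, -4); ‖v_1‖ = 5.7446, so e_1 = (0.6963, 0.1741, -0.6963).
e_1·v_2 = 0.6963·3 + 0.1741·3 + (-0.6963)·(-1) = 3.3075.
u_2 = v_2 − 3.3075·e_1 = (0.6970, 2.4242, 1.3030).
‖u_2‖ = 2.8391, so e_2 = (0.2455, 0.8539, 0.4590).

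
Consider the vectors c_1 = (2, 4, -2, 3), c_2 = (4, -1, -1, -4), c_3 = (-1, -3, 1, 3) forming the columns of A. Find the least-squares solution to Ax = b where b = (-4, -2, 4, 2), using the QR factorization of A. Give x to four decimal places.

x = (-0.6398, -0.7840, 0.2272)

c_1 = (2, 4, -2, 3); ‖c_1‖ = 5.7446, so q_1 = (0.3482, 0.6963, -0.3482, 0.5222).
q_1·c_2 = 0.3482·4 + 0.6963·(-1) + (-0.3482)·(-1) + 0.5222·(-4) = -1.0445.
u_2 = c_2 + 1.0445·q_1 = (4.3636, -0.2727, -1.3636, -3.4545).
‖u_2‖ = 5.7366, so q_2 = (0.7607, -0.0475, -0.2377, -0.6022).
q_1·c_3 = 0.3482·(-1) + 0.6963·(-3) + (-0.3482)·1 + 0.5222·3 = -1.2185; q_2·c_3 = 0.7607·(-1) + (-0.0475)·(-3) + (-0.2377)·1 + (-0.6022)·3 = -2.6623.
u_3 = c_3 + 1.2185·q_1 + 2.6623·q_2 = (1.4494, -2.2781, -0.0571, 2.0331).
‖u_3‖ = 3.3804, so q_3 = (0.4287, -0.6739, -0.0169, 0.6014).
Qᵀb = (-3.1334, -5.1028, 0.7682).
Back-substitute: x_3 = 0.7682/3.3804 = 0.2272.
x_2 = (-5.1028 + 2.6623·0.2272)/5.7366 = -0.7840.
x_1 = (-3.1334 + 1.0445·(-0.7840) + 1.2185·0.2272)/5.7446 = -0.6398.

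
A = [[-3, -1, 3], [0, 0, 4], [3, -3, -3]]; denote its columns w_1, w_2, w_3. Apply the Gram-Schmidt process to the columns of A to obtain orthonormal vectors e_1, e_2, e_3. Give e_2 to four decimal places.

e_2 = (-0.7071, 0.0000, -0.7071)

w_1 = (-3, 0, 3); ‖w_1‖ = 4.2426, so e_1 = (-0.7071, 0.0000, 0.7071).
e_1·w_2 = (-0.7071)·(-1) + 0.0000·0 + 0.7071·(-3) = -1.4142.
u_2 = w_2 + 1.4142·e_1 = (-2.0000, 0.0000, -2.0000).
‖u_2‖ = 2.8284, so e_2 = (-0.7071, 0.0000, -0.7071).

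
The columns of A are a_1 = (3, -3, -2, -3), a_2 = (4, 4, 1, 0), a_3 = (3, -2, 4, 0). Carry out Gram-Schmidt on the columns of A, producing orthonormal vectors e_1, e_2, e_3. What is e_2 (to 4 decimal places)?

a_1 = (3, -3, -2, -3); ‖a_1‖ = 5.5678, so e_1 = (0.5388, -0.5388, -0.3592, -0.5388).
e_1·a_2 = 0.5388·4 + (-0.5388)·4 + (-0.3592)·1 + (-0.5388)·0 = -0.3592.
u_2 = a_2 + 0.3592·e_1 = (4.1935, 3.8065, 0.8710, -0.1935).
‖u_2‖ = 5.7333, so e_2 = (0.7314, 0.6639, 0.1519, -0.0338).

e_2 = (0.7314, 0.6639, 0.1519, -0.0338)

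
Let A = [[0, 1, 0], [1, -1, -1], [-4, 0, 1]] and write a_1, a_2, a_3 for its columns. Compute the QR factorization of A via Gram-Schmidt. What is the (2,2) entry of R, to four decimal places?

q_1 = a_1/‖a_1‖ = (0, 1, -4)/4.1231 = (0.0000, 0.2425, -0.9701).
r_{12} = q_1·a_2 = -0.2425.
u_2 = a_2 + 0.2425·q_1 = (1.0000, -0.9412, -0.2353).
r_{22} = ‖u_2‖ = 1.3933.

r_{22} = 1.3933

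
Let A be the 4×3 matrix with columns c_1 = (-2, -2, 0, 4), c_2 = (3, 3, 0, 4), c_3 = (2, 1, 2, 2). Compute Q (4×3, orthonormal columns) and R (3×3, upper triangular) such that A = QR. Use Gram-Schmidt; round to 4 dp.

q_1 = c_1/‖c_1‖ = (-2, -2, 0, 4)/4.8990 = (-0.4082, -0.4082, 0.0000, 0.8165).
r_{12} = q_1·c_2 = 0.8165.
u_2 = c_2 − 0.8165·q_1 = (3.3333, 3.3333, 0.0000, 3.3333).
‖u_2‖ = 5.7735, so q_2 = (0.5774, 0.5774, 0.0000, 0.5774).
r_{13} = q_1·c_3 = 0.4082; r_{23} = q_2·c_3 = 2.8868.
u_3 = c_3 − 0.4082·q_1 − 2.8868·q_2 = (0.5000, -0.5000, 2.0000, 0.0000).
‖u_3‖ = 2.1213, so q_3 = (0.2357, -0.2357, 0.9428, 0.0000).

Q = [[-0.4082, 0.5774, 0.2357], [-0.4082, 0.5774, -0.2357], [0.0000, 0.0000, 0.9428], [0.8165, 0.5774, 0.0000]], R = [[4.8990, 0.8165, 0.4082], [0.0000, 5.7735, 2.8868], [0.0000, 0.0000, 2.1213]]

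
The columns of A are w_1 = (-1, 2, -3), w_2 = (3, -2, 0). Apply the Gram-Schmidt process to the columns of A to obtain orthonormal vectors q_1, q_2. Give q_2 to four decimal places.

q_2 = (0.8111, -0.3244, -0.4867)

w_1 = (-1, 2, -3); ‖w_1‖ = 3.7417, so q_1 = (-0.2673, 0.5345, -0.8018).
q_1·w_2 = (-0.2673)·3 + 0.5345·(-2) + (-0.8018)·0 = -1.8708.
u_2 = w_2 + 1.8708·q_1 = (2.5000, -1.0000, -1.5000).
‖u_2‖ = 3.0822, so q_2 = (0.8111, -0.3244, -0.4867).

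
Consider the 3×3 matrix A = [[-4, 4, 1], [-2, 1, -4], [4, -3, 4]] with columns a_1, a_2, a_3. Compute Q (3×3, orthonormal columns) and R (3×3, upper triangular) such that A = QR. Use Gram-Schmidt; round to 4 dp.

a_1 = (-4, -2, 4); ‖a_1‖ = 6.0000, so e_1 = (-0.6667, -0.3333, 0.6667).
e_1·a_2 = (-0.6667)·4 + (-0.3333)·1 + 0.6667·(-3) = -5.0000.
u_2 = a_2 + 5.0000·e_1 = (0.6667, -0.6667, 0.3333).
‖u_2‖ = 1.0000, so e_2 = (0.6667, -0.6667, 0.3333).
e_1·a_3 = (-0.6667)·1 + (-0.3333)·(-4) + 0.6667·4 = 3.3333; e_2·a_3 = 0.6667·1 + (-0.6667)·(-4) + 0.3333·4 = 4.6667.
u_3 = a_3 − 3.3333·e_1 − 4.6667·e_2 = (0.1111, 0.2222, 0.2222).
‖u_3‖ = 0.3333, so e_3 = (0.3333, 0.6667, 0.6667).

Q = [[-0.6667, 0.6667, 0.3333], [-0.3333, -0.6667, 0.6667], [0.6667, 0.3333, 0.6667]], R = [[6.0000, -5.0000, 3.3333], [0.0000, 1.0000, 4.6667], [0.0000, 0.0000, 0.3333]]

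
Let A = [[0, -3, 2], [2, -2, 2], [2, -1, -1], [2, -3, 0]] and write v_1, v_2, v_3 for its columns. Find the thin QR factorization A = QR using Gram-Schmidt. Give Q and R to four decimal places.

Q = [[0.0000, -0.9045, 0.0443], [0.5774, 0.0000, 0.8121], [0.5774, 0.3015, -0.3396], [0.5774, -0.3015, -0.4725]], R = [[3.4641, -3.4641, 0.5774], [0.0000, 3.3166, -2.1106], [0.0000, 0.0000, 2.0523]]

v_1 = (0, 2, 2, 2); ‖v_1‖ = 3.4641, so e_1 = (0.0000, 0.5774, 0.5774, 0.5774).
e_1·v_2 = 0.0000·(-3) + 0.5774·(-2) + 0.5774·(-1) + 0.5774·(-3) = -3.4641.
u_2 = v_2 + 3.4641·e_1 = (-3.0000, 0.0000, 1.0000, -1.0000).
‖u_2‖ = 3.3166, so e_2 = (-0.9045, 0.0000, 0.3015, -0.3015).
e_1·v_3 = 0.0000·2 + 0.5774·2 + 0.5774·(-1) + 0.5774·0 = 0.5774; e_2·v_3 = (-0.9045)·2 + 0.0000·2 + 0.3015·(-1) + (-0.3015)·0 = -2.1106.
u_3 = v_3 − 0.5774·e_1 + 2.1106·e_2 = (0.0909, 1.6667, -0.6970, -0.9697).
‖u_3‖ = 2.0523, so e_3 = (0.0443, 0.8121, -0.3396, -0.4725).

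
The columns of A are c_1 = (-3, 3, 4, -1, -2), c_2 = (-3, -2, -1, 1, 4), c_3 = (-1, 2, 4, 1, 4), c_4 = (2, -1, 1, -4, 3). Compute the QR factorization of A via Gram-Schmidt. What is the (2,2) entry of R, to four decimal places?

c_1 = (-3, 3, 4, -1, -2); ‖c_1‖ = 6.2450, so q_1 = (-0.4804, 0.4804, 0.6405, -0.1601, -0.3203).
q_1·c_2 = (-0.4804)·(-3) + 0.4804·(-2) + 0.6405·(-1) + (-0.1601)·1 + (-0.3203)·4 = -1.6013.
u_2 = c_2 + 1.6013·q_1 = (-3.7692, -1.2308, 0.0256, 0.7436, 3.4872).
r_{22} = ‖u_2‖ = 5.3325.

r_{22} = 5.3325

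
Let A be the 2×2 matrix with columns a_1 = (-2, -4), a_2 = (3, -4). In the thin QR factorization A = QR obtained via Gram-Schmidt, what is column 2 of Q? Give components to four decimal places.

a_1 = (-2, -4); ‖a_1‖ = 4.4721, so q_1 = (-0.4472, -0.8944).
q_1·a_2 = (-0.4472)·3 + (-0.8944)·(-4) = 2.2361.
u_2 = a_2 − 2.2361·q_1 = (4.0000, -2.0000).
‖u_2‖ = 4.4721, so q_2 = (0.8944, -0.4472).

q_2 = (0.8944, -0.4472)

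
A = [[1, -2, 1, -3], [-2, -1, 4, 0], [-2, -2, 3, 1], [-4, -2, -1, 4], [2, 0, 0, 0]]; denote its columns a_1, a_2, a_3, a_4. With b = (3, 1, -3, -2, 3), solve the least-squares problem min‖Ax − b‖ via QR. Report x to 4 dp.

x = (0.8900, -0.5842, 0.0609, -0.1309)

a_1 = (1, -2, -2, -4, 2); ‖a_1‖ = 5.3852, so q_1 = (0.1857, -0.3714, -0.3714, -0.7428, 0.3714).
q_1·a_2 = 0.1857·(-2) + (-0.3714)·(-1) + (-0.3714)·(-2) + (-0.7428)·(-2) + 0.3714·0 = 2.2283.
u_2 = a_2 − 2.2283·q_1 = (-2.4138, -0.1724, -1.1724, -0.3448, -0.8276).
‖u_2‖ = 2.8345, so q_2 = (-0.8516, -0.0608, -0.4136, -0.1217, -0.2920).
q_1·a_3 = 0.1857·1 + (-0.3714)·4 + (-0.3714)·3 + (-0.7428)·(-1) + 0.3714·0 = -1.6713; q_2·a_3 = (-0.8516)·1 + (-0.0608)·4 + (-0.4136)·3 + (-0.1217)·(-1) + (-0.2920)·0 = -2.2141.
u_3 = a_3 + 1.6713·q_1 + 2.2141·q_2 = (-0.5751, 3.2446, 1.4635, -2.5107, -0.0258).
‖u_3‖ = 4.3937, so q_3 = (-0.1309, 0.7385, 0.3331, -0.5714, -0.0059).
q_1·a_4 = 0.1857·(-3) + (-0.3714)·0 + (-0.3714)·1 + (-0.7428)·4 + 0.3714·0 = -3.8996; q_2·a_4 = (-0.8516)·(-3) + (-0.0608)·0 + (-0.4136)·1 + (-0.1217)·4 + (-0.2920)·0 = 1.6545; q_3·a_4 = (-0.1309)·(-3) + 0.7385·0 + 0.3331·1 + (-0.5714)·4 + (-0.0059)·0 = -1.5600.
u_4 = a_4 + 3.8996·q_1 − 1.6545·q_2 + 1.5600·q_3 = (-1.0711, -0.1956, 0.7557, 0.4133, 1.9222).
‖u_4‖ = 2.3711, so q_4 = (-0.4517, -0.0825, 0.3187, 0.1743, 0.8107).
Qᵀb = (3.8996, -2.0073, 0.4718, -0.3104).
Back-substitute: x_4 = -0.3104/2.3711 = -0.1309.
x_3 = (0.4718 + 1.5600·(-0.1309))/4.3937 = 0.0609.
x_2 = (-2.0073 + 2.2141·0.0609 − 1.6545·(-0.1309))/2.8345 = -0.5842.
x_1 = (3.8996 − 2.2283·(-0.5842) + 1.6713·0.0609 + 3.8996·(-0.1309))/5.3852 = 0.8900.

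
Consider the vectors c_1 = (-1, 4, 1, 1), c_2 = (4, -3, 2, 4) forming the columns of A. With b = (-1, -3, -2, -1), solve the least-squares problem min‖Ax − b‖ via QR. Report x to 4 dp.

c_1 = (-1, 4, 1, 1); ‖c_1‖ = 4.3589, so e_1 = (-0.2294, 0.9177, 0.2294, 0.2294).
e_1·c_2 = (-0.2294)·4 + 0.9177·(-3) + 0.2294·2 + 0.2294·4 = -2.2942.
u_2 = c_2 + 2.2942·e_1 = (3.4737, -0.8947, 2.5263, 4.5263).
‖u_2‖ = 6.3037, so e_2 = (0.5511, -0.1419, 0.4008, 0.7180).
Qᵀb = (-3.2118, -1.6448).
Back-substitute: x_2 = -1.6448/6.3037 = -0.2609.
x_1 = (-3.2118 + 2.2942·(-0.2609))/4.3589 = -0.8742.

x = (-0.8742, -0.2609)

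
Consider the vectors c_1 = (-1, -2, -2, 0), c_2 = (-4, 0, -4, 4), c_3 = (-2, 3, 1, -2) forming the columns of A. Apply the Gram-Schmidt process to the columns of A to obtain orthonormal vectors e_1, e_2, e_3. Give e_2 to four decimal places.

e_2 = (-0.4714, 0.4714, -0.2357, 0.7071)

c_1 = (-1, -2, -2, 0); ‖c_1‖ = 3.0000, so e_1 = (-0.3333, -0.6667, -0.6667, 0.0000).
e_1·c_2 = (-0.3333)·(-4) + (-0.6667)·0 + (-0.6667)·(-4) + 0.0000·4 = 4.0000.
u_2 = c_2 − 4.0000·e_1 = (-2.6667, 2.6667, -1.3333, 4.0000).
‖u_2‖ = 5.6569, so e_2 = (-0.4714, 0.4714, -0.2357, 0.7071).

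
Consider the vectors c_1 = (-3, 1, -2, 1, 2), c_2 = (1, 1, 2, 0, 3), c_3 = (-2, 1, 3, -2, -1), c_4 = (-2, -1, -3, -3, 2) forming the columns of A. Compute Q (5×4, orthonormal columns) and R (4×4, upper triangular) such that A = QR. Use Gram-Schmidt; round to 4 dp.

Q = [[-0.6882, 0.2582, -0.6101, 0.0315], [0.2294, 0.2582, 0.2398, -0.3338], [-0.4588, 0.5164, 0.5658, -0.3172], [0.2294, 0.0000, -0.4311, -0.8303], [0.4588, 0.7746, -0.2537, 0.3122]], R = [[4.3589, 0.0000, -0.6882, 2.7530], [0.0000, 3.8730, 0.5164, -0.7746], [0.0000, 0.0000, 4.2731, 0.0690], [0.0000, 0.0000, 0.0000, 4.3378]]

q_1 = c_1/‖c_1‖ = (-3, 1, -2, 1, 2)/4.3589 = (-0.6882, 0.2294, -0.4588, 0.2294, 0.4588).
r_{12} = q_1·c_2 = 0.0000.
u_2 = c_2 − 0.0000·q_1 = (1.0000, 1.0000, 2.0000, 0.0000, 3.0000).
‖u_2‖ = 3.8730, so q_2 = (0.2582, 0.2582, 0.5164, 0.0000, 0.7746).
r_{13} = q_1·c_3 = -0.6882; r_{23} = q_2·c_3 = 0.5164.
u_3 = c_3 + 0.6882·q_1 − 0.5164·q_2 = (-2.6070, 1.0246, 2.4175, -1.8421, -1.0842).
‖u_3‖ = 4.2731, so q_3 = (-0.6101, 0.2398, 0.5658, -0.4311, -0.2537).
r_{14} = q_1·c_4 = 2.7530; r_{24} = q_2·c_4 = -0.7746; r_{34} = q_3·c_4 = 0.0690.
u_4 = c_4 − 2.7530·q_1 + 0.7746·q_2 − 0.0690·q_3 = (0.1368, -1.4481, -1.3759, -3.6018, 1.3543).
‖u_4‖ = 4.3378, so q_4 = (0.0315, -0.3338, -0.3172, -0.8303, 0.3122).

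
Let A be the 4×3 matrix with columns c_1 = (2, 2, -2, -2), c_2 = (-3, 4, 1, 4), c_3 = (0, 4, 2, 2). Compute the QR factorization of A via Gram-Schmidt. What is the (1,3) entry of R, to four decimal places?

r_{13} = 0.0000

c_1 = (2, 2, -2, -2); ‖c_1‖ = 4.0000, so e_1 = (0.5000, 0.5000, -0.5000, -0.5000).
r_{13} = e_1·c_3 = 0.0000.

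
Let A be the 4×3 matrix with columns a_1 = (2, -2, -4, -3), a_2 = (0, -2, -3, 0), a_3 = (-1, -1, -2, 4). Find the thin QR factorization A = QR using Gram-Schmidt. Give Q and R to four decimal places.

e_1 = a_1/‖a_1‖ = (2, -2, -4, -3)/5.7446 = (0.3482, -0.3482, -0.6963, -0.5222).
r_{12} = e_1·a_2 = 2.7852.
u_2 = a_2 − 2.7852·e_1 = (-0.9697, -1.0303, -1.0606, 1.4545).
‖u_2‖ = 2.2896, so e_2 = (-0.4235, -0.4500, -0.4632, 0.6353).
r_{13} = e_1·a_3 = -0.6963; r_{23} = e_2·a_3 = 4.3410.
u_3 = a_3 + 0.6963·e_1 − 4.3410·e_2 = (1.0809, 0.7110, -0.4740, 0.8786).
‖u_3‖ = 1.6342, so e_3 = (0.6615, 0.4351, -0.2900, 0.5376).

Q = [[0.3482, -0.4235, 0.6615], [-0.3482, -0.4500, 0.4351], [-0.6963, -0.4632, -0.2900], [-0.5222, 0.6353, 0.5376]], R = [[5.7446, 2.7852, -0.6963], [0.0000, 2.2896, 4.3410], [0.0000, 0.0000, 1.6342]]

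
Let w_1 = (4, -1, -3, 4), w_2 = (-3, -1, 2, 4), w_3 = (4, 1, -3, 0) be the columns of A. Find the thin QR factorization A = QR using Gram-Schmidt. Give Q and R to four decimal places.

q_1 = w_1/‖w_1‖ = (4, -1, -3, 4)/6.4807 = (0.6172, -0.1543, -0.4629, 0.6172).
r_{12} = q_1·w_2 = -0.1543.
u_2 = w_2 + 0.1543·q_1 = (-2.9048, -1.0238, 1.9286, 4.0952).
‖u_2‖ = 5.4751, so q_2 = (-0.5305, -0.1870, 0.3522, 0.7480).
r_{13} = q_1·w_3 = 3.7033; r_{23} = q_2·w_3 = -3.3659.
u_3 = w_3 − 3.7033·q_1 + 3.3659·q_2 = (-0.0715, 0.9420, -0.1001, 0.2319).
‖u_3‖ = 0.9779, so q_3 = (-0.0731, 0.9633, -0.1023, 0.2372).

Q = [[0.6172, -0.5305, -0.0731], [-0.1543, -0.1870, 0.9633], [-0.4629, 0.3522, -0.1023], [0.6172, 0.7480, 0.2372]], R = [[6.4807, -0.1543, 3.7033], [0.0000, 5.4751, -3.3659], [0.0000, 0.0000, 0.9779]]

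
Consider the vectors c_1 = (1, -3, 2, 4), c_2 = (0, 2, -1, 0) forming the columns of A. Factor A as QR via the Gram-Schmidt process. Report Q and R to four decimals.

c_1 = (1, -3, 2, 4); ‖c_1‖ = 5.4772, so e_1 = (0.1826, -0.5477, 0.3651, 0.7303).
e_1·c_2 = 0.1826·0 + (-0.5477)·2 + 0.3651·(-1) + 0.7303·0 = -1.4606.
u_2 = c_2 + 1.4606·e_1 = (0.2667, 1.2000, -0.4667, 1.0667).
‖u_2‖ = 1.6931, so e_2 = (0.1575, 0.7087, -0.2756, 0.6300).

Q = [[0.1826, 0.1575], [-0.5477, 0.7087], [0.3651, -0.2756], [0.7303, 0.6300]], R = [[5.4772, -1.4606], [0.0000, 1.6931]]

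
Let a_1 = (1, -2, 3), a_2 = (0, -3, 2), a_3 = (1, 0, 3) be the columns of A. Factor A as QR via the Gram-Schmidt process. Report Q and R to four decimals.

a_1 = (1, -2, 3); ‖a_1‖ = 3.7417, so q_1 = (0.2673, -0.5345, 0.8018).
q_1·a_2 = 0.2673·0 + (-0.5345)·(-3) + 0.8018·2 = 3.2071.
u_2 = a_2 − 3.2071·q_1 = (-0.8571, -1.2857, -0.5714).
‖u_2‖ = 1.6475, so q_2 = (-0.5203, -0.7804, -0.3468).
q_1·a_3 = 0.2673·1 + (-0.5345)·0 + 0.8018·3 = 2.6726; q_2·a_3 = (-0.5203)·1 + (-0.7804)·0 + (-0.3468)·3 = -1.5608.
u_3 = a_3 − 2.6726·q_1 + 1.5608·q_2 = (-0.5263, 0.2105, 0.3158).
‖u_3‖ = 0.6489, so q_3 = (-0.8111, 0.3244, 0.4867).

Q = [[0.2673, -0.5203, -0.8111], [-0.5345, -0.7804, 0.3244], [0.8018, -0.3468, 0.4867]], R = [[3.7417, 3.2071, 2.6726], [0.0000, 1.6475, -1.5608], [0.0000, 0.0000, 0.6489]]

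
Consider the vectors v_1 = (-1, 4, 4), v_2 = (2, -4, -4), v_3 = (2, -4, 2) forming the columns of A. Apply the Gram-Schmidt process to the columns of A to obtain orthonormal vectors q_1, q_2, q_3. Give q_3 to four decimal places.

q_1 = v_1/‖v_1‖ = (-1, 4, 4)/5.7446 = (-0.1741, 0.6963, 0.6963).
r_{12} = q_1·v_2 = -5.9186.
u_2 = v_2 + 5.9186·q_1 = (0.9697, 0.1212, 0.1212).
‖u_2‖ = 0.9847, so q_2 = (0.9847, 0.1231, 0.1231).
r_{13} = q_1·v_3 = -1.7408; r_{23} = q_2·v_3 = 1.7233.
u_3 = v_3 + 1.7408·q_1 − 1.7233·q_2 = (0.0000, -3.0000, 3.0000).
‖u_3‖ = 4.2426, so q_3 = (0.0000, -0.7071, 0.7071).

q_3 = (0.0000, -0.7071, 0.7071)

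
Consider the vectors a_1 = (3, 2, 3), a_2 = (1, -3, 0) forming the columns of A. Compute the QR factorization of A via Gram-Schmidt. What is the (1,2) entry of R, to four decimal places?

a_1 = (3, 2, 3); ‖a_1‖ = 4.6904, so q_1 = (0.6396, 0.4264, 0.6396).
r_{12} = q_1·a_2 = -0.6396.

r_{12} = -0.6396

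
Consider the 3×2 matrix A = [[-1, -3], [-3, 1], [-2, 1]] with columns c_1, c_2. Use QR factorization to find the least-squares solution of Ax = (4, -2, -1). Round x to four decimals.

c_1 = (-1, -3, -2); ‖c_1‖ = 3.7417, so e_1 = (-0.2673, -0.8018, -0.5345).
e_1·c_2 = (-0.2673)·(-3) + (-0.8018)·1 + (-0.5345)·1 = -0.5345.
u_2 = c_2 + 0.5345·e_1 = (-3.1429, 0.5714, 0.7143).
‖u_2‖ = 3.2733, so e_2 = (-0.9602, 0.1746, 0.2182).
Qᵀb = (1.0690, -4.4080).
Back-substitute: x_2 = -4.4080/3.2733 = -1.3467.
x_1 = (1.0690 + 0.5345·(-1.3467))/3.7417 = 0.0933.

x = (0.0933, -1.3467)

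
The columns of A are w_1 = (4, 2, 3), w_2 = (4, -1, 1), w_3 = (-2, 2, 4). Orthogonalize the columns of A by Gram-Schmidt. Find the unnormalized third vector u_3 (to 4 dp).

u_3 = (-0.9013, -1.4421, 2.1631)

w_1 = (4, 2, 3); ‖w_1‖ = 5.3852, so e_1 = (0.7428, 0.3714, 0.5571).
e_1·w_2 = 0.7428·4 + 0.3714·(-1) + 0.5571·1 = 3.1568.
u_2 = w_2 − 3.1568·e_1 = (1.6552, -2.1724, -0.7586).
‖u_2‖ = 2.8345, so e_2 = (0.5839, -0.7664, -0.2676).
e_1·w_3 = 0.7428·(-2) + 0.3714·2 + 0.5571·4 = 1.4856; e_2·w_3 = 0.5839·(-2) + (-0.7664)·2 + (-0.2676)·4 = -3.7712.
u_3 = w_3 − 1.4856·e_1 + 3.7712·e_2 = (-0.9013, -1.4421, 2.1631).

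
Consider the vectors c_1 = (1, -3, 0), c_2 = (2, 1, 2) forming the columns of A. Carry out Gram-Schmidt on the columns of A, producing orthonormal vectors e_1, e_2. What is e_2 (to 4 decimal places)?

e_1 = c_1/‖c_1‖ = (1, -3, 0)/3.1623 = (0.3162, -0.9487, 0.0000).
r_{12} = e_1·c_2 = -0.3162.
u_2 = c_2 + 0.3162·e_1 = (2.1000, 0.7000, 2.0000).
‖u_2‖ = 2.9833, so e_2 = (0.7039, 0.2346, 0.6704).

e_2 = (0.7039, 0.2346, 0.6704)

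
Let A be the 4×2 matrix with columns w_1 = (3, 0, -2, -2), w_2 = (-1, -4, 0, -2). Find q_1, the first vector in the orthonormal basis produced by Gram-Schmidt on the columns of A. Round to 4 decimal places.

q_1 = (0.7276, 0.0000, -0.4851, -0.4851)

q_1 = w_1/‖w_1‖ = (3, 0, -2, -2)/4.1231 = (0.7276, 0.0000, -0.4851, -0.4851).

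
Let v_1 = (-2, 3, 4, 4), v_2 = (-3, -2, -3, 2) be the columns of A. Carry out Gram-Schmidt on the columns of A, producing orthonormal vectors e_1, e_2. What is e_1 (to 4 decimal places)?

v_1 = (-2, 3, 4, 4); ‖v_1‖ = 6.7082, so e_1 = (-0.2981, 0.4472, 0.5963, 0.5963).

e_1 = (-0.2981, 0.4472, 0.5963, 0.5963)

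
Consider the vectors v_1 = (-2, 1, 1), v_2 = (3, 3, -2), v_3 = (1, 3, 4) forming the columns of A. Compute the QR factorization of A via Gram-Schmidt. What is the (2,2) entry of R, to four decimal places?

r_{22} = 4.2230

e_1 = v_1/‖v_1‖ = (-2, 1, 1)/2.4495 = (-0.8165, 0.4082, 0.4082).
r_{12} = e_1·v_2 = -2.0412.
u_2 = v_2 + 2.0412·e_1 = (1.3333, 3.8333, -1.1667).
r_{22} = ‖u_2‖ = 4.2230.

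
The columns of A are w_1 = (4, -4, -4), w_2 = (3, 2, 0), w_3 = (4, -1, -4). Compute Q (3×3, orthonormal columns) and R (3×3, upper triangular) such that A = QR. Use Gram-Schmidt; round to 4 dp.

Q = [[0.5774, 0.7493, -0.3244], [-0.5774, 0.6556, 0.4867], [-0.5774, 0.0937, -0.8111]], R = [[6.9282, 0.5774, 5.1962], [0.0000, 3.5590, 1.9668], [0.0000, 0.0000, 1.4600]]

w_1 = (4, -4, -4); ‖w_1‖ = 6.9282, so q_1 = (0.5774, -0.5774, -0.5774).
q_1·w_2 = 0.5774·3 + (-0.5774)·2 + (-0.5774)·0 = 0.5774.
u_2 = w_2 − 0.5774·q_1 = (2.6667, 2.3333, 0.3333).
‖u_2‖ = 3.5590, so q_2 = (0.7493, 0.6556, 0.0937).
q_1·w_3 = 0.5774·4 + (-0.5774)·(-1) + (-0.5774)·(-4) = 5.1962; q_2·w_3 = 0.7493·4 + 0.6556·(-1) + 0.0937·(-4) = 1.9668.
u_3 = w_3 − 5.1962·q_1 − 1.9668·q_2 = (-0.4737, 0.7105, -1.1842).
‖u_3‖ = 1.4600, so q_3 = (-0.3244, 0.4867, -0.8111).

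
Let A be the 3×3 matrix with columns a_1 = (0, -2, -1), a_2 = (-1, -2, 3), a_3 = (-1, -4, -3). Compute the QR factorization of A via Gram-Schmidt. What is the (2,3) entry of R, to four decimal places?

r_{23} = -0.5922

a_1 = (0, -2, -1); ‖a_1‖ = 2.2361, so q_1 = (0.0000, -0.8944, -0.4472).
q_1·a_2 = 0.0000·(-1) + (-0.8944)·(-2) + (-0.4472)·3 = 0.4472.
u_2 = a_2 − 0.4472·q_1 = (-1.0000, -1.6000, 3.2000).
‖u_2‖ = 3.7148, so q_2 = (-0.2692, -0.4307, 0.8614).
r_{23} = q_2·a_3 = -0.5922.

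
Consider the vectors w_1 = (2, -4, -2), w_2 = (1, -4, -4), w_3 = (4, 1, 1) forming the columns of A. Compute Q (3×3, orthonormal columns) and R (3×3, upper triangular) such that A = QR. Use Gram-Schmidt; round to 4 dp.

q_1 = w_1/‖w_1‖ = (2, -4, -2)/4.8990 = (0.4082, -0.8165, -0.4082).
r_{12} = q_1·w_2 = 5.3072.
u_2 = w_2 − 5.3072·q_1 = (-1.1667, 0.3333, -1.8333).
‖u_2‖ = 2.1985, so q_2 = (-0.5307, 0.1516, -0.8339).
r_{13} = q_1·w_3 = 0.4082; r_{23} = q_2·w_3 = -2.8050.
u_3 = w_3 − 0.4082·q_1 + 2.8050·q_2 = (2.3448, 1.7586, -1.1724).
‖u_3‖ = 3.1568, so q_3 = (0.7428, 0.5571, -0.3714).

Q = [[0.4082, -0.5307, 0.7428], [-0.8165, 0.1516, 0.5571], [-0.4082, -0.8339, -0.3714]], R = [[4.8990, 5.3072, 0.4082], [0.0000, 2.1985, -2.8050], [0.0000, 0.0000, 3.1568]]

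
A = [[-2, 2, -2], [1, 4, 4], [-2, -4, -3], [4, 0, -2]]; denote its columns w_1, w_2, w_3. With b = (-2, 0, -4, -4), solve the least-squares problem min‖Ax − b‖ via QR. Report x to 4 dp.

x = (-0.3145, -0.2325, 0.9535)

w_1 = (-2, 1, -2, 4); ‖w_1‖ = 5.0000, so e_1 = (-0.4000, 0.2000, -0.4000, 0.8000).
e_1·w_2 = (-0.4000)·2 + 0.2000·4 + (-0.4000)·(-4) + 0.8000·0 = 1.6000.
u_2 = w_2 − 1.6000·e_1 = (2.6400, 3.6800, -3.3600, -1.2800).
‖u_2‖ = 5.7827, so e_2 = (0.4565, 0.6364, -0.5810, -0.2213).
e_1·w_3 = (-0.4000)·(-2) + 0.2000·4 + (-0.4000)·(-3) + 0.8000·(-2) = 1.2000; e_2·w_3 = 0.4565·(-2) + 0.6364·4 + (-0.5810)·(-3) + (-0.2213)·(-2) = 3.8183.
u_3 = w_3 − 1.2000·e_1 − 3.8183·e_2 = (-3.2632, 1.3301, -0.3014, -2.1148).
‖u_3‖ = 4.1208, so e_3 = (-0.7919, 0.3228, -0.0732, -0.5132).
Qᵀb = (-0.8000, 2.2965, 3.9292).
Back-substitute: x_3 = 3.9292/4.1208 = 0.9535.
x_2 = (2.2965 − 3.8183·0.9535)/5.7827 = -0.2325.
x_1 = (-0.8000 − 1.6000·(-0.2325) − 1.2000·0.9535)/5.0000 = -0.3145.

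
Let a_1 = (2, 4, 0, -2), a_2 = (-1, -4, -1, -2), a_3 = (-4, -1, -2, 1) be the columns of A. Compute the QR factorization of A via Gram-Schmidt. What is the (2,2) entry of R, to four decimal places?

r_{22} = 3.7193

q_1 = a_1/‖a_1‖ = (2, 4, 0, -2)/4.8990 = (0.4082, 0.8165, 0.0000, -0.4082).
r_{12} = q_1·a_2 = -2.8577.
u_2 = a_2 + 2.8577·q_1 = (0.1667, -1.6667, -1.0000, -3.1667).
r_{22} = ‖u_2‖ = 3.7193.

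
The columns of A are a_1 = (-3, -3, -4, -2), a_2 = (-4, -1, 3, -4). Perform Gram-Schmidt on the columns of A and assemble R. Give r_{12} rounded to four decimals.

q_1 = a_1/‖a_1‖ = (-3, -3, -4, -2)/6.1644 = (-0.4867, -0.4867, -0.6489, -0.3244).
r_{12} = q_1·a_2 = 1.7844.

r_{12} = 1.7844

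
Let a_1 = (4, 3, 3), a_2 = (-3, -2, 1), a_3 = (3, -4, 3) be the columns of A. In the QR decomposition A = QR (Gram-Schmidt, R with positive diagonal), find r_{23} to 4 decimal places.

a_1 = (4, 3, 3); ‖a_1‖ = 5.8310, so q_1 = (0.6860, 0.5145, 0.5145).
q_1·a_2 = 0.6860·(-3) + 0.5145·(-2) + 0.5145·1 = -2.5725.
u_2 = a_2 + 2.5725·q_1 = (-1.2353, -0.6765, 2.3235).
‖u_2‖ = 2.7170, so q_2 = (-0.4546, -0.2490, 0.8552).
r_{23} = q_2·a_3 = 2.1975.

r_{23} = 2.1975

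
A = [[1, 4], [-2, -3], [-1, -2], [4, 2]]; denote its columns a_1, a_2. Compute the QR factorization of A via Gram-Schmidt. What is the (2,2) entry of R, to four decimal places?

r_{22} = 3.8494

q_1 = a_1/‖a_1‖ = (1, -2, -1, 4)/4.6904 = (0.2132, -0.4264, -0.2132, 0.8528).
r_{12} = q_1·a_2 = 4.2640.
u_2 = a_2 − 4.2640·q_1 = (3.0909, -1.1818, -1.0909, -1.6364).
r_{22} = ‖u_2‖ = 3.8494.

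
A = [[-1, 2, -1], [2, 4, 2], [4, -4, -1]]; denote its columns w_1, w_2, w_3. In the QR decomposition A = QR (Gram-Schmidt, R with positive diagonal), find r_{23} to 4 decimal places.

r_{23} = 1.8744

e_1 = w_1/‖w_1‖ = (-1, 2, 4)/4.5826 = (-0.2182, 0.4364, 0.8729).
r_{12} = e_1·w_2 = -2.1822.
u_2 = w_2 + 2.1822·e_1 = (1.5238, 4.9524, -2.0952).
‖u_2‖ = 5.5891, so e_2 = (0.2726, 0.8861, -0.3749).
r_{23} = e_2·w_3 = 1.8744.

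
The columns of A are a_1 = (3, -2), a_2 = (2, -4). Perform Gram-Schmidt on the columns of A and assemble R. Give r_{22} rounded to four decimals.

a_1 = (3, -2); ‖a_1‖ = 3.6056, so q_1 = (0.8321, -0.5547).
q_1·a_2 = 0.8321·2 + (-0.5547)·(-4) = 3.8829.
u_2 = a_2 − 3.8829·q_1 = (-1.2308, -1.8462).
r_{22} = ‖u_2‖ = 2.2188.

r_{22} = 2.2188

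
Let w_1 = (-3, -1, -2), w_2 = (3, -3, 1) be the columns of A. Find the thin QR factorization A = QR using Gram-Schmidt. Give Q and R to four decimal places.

Q = [[-0.8018, 0.3385], [-0.2673, -0.9402], [-0.5345, -0.0376]], R = [[3.7417, -2.1381], [0.0000, 3.7985]]

w_1 = (-3, -1, -2); ‖w_1‖ = 3.7417, so q_1 = (-0.8018, -0.2673, -0.5345).
q_1·w_2 = (-0.8018)·3 + (-0.2673)·(-3) + (-0.5345)·1 = -2.1381.
u_2 = w_2 + 2.1381·q_1 = (1.2857, -3.5714, -0.1429).
‖u_2‖ = 3.7985, so q_2 = (0.3385, -0.9402, -0.0376).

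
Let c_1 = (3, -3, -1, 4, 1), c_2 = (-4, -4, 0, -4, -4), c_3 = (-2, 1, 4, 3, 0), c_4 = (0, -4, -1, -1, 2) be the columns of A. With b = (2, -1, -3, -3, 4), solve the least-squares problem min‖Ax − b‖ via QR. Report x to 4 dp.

q_1 = c_1/‖c_1‖ = (3, -3, -1, 4, 1)/6.0000 = (0.5000, -0.5000, -0.1667, 0.6667, 0.1667).
r_{12} = q_1·c_2 = -3.3333.
u_2 = c_2 + 3.3333·q_1 = (-2.3333, -5.6667, -0.5556, -1.7778, -3.4444).
‖u_2‖ = 7.2725, so q_2 = (-0.3208, -0.7792, -0.0764, -0.2445, -0.4736).
r_{13} = q_1·c_3 = -0.1667; r_{23} = q_2·c_3 = -1.1764.
u_3 = c_3 + 0.1667·q_1 + 1.1764·q_2 = (-2.2941, 0.0000, 3.8824, 2.8235, -0.5294).
‖u_3‖ = 5.3468, so q_3 = (-0.4291, 0.0000, 0.7261, 0.5281, -0.0990).
r_{14} = q_1·c_4 = 1.8333; r_{24} = q_2·c_4 = 2.4904; r_{34} = q_3·c_4 = -1.4522.
u_4 = c_4 − 1.8333·q_1 − 2.4904·q_2 + 1.4522·q_3 = (-0.7407, -1.1429, 0.5503, -0.8466, 2.7302).
‖u_4‖ = 3.2137, so q_4 = (-0.2305, -0.3556, 0.1712, -0.2634, 0.8495).
Qᵀb = (0.6667, -0.7945, -5.0167, 3.5693).
Back-substitute: x_4 = 3.5693/3.2137 = 1.1107.
x_3 = (-5.0167 + 1.4522·1.1107)/5.3468 = -0.6366.
x_2 = (-0.7945 + 1.1764·(-0.6366) − 2.4904·1.1107)/7.2725 = -0.5926.
x_1 = (0.6667 + 3.3333·(-0.5926) + 0.1667·(-0.6366) − 1.8333·1.1107)/6.0000 = -0.5751.

x = (-0.5751, -0.5926, -0.6366, 1.1107)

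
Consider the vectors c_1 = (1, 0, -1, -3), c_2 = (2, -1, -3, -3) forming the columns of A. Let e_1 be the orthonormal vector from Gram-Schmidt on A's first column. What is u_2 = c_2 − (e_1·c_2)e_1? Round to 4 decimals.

c_1 = (1, 0, -1, -3); ‖c_1‖ = 3.3166, so e_1 = (0.3015, 0.0000, -0.3015, -0.9045).
e_1·c_2 = 0.3015·2 + 0.0000·(-1) + (-0.3015)·(-3) + (-0.9045)·(-3) = 4.2212.
u_2 = c_2 − 4.2212·e_1 = (0.7273, -1.0000, -1.7273, 0.8182).

u_2 = (0.7273, -1.0000, -1.7273, 0.8182)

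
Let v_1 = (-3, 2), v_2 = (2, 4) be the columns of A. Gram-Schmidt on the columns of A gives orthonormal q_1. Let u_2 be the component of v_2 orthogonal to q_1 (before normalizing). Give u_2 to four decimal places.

u_2 = (2.4615, 3.6923)

v_1 = (-3, 2); ‖v_1‖ = 3.6056, so q_1 = (-0.8321, 0.5547).
q_1·v_2 = (-0.8321)·2 + 0.5547·4 = 0.5547.
u_2 = v_2 − 0.5547·q_1 = (2.4615, 3.6923).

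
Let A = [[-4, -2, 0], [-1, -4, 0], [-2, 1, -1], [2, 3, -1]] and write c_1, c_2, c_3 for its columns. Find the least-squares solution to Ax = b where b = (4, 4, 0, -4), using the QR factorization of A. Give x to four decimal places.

c_1 = (-4, -1, -2, 2); ‖c_1‖ = 5.0000, so q_1 = (-0.8000, -0.2000, -0.4000, 0.4000).
q_1·c_2 = (-0.8000)·(-2) + (-0.2000)·(-4) + (-0.4000)·1 + 0.4000·3 = 3.2000.
u_2 = c_2 − 3.2000·q_1 = (0.5600, -3.3600, 2.2800, 1.7200).
‖u_2‖ = 4.4452, so q_2 = (0.1260, -0.7559, 0.5129, 0.3869).
q_1·c_3 = (-0.8000)·0 + (-0.2000)·0 + (-0.4000)·(-1) + 0.4000·(-1) = 0.0000; q_2·c_3 = 0.1260·0 + (-0.7559)·0 + 0.5129·(-1) + 0.3869·(-1) = -0.8998.
u_3 = c_3 + 0.0000·q_1 + 0.8998·q_2 = (0.1134, -0.6802, -0.5385, -0.6518).
‖u_3‖ = 1.0910, so q_3 = (0.1039, -0.6234, -0.4935, -0.5975).
Qᵀb = (-5.6000, -4.0673, 0.3117).
Back-substitute: x_3 = 0.3117/1.0910 = 0.2857.
x_2 = (-4.0673 + 0.8998·0.2857)/4.4452 = -0.8571.
x_1 = (-5.6000 − 3.2000·(-0.8571) + 0.0000·0.2857)/5.0000 = -0.5714.

x = (-0.5714, -0.8571, 0.2857)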